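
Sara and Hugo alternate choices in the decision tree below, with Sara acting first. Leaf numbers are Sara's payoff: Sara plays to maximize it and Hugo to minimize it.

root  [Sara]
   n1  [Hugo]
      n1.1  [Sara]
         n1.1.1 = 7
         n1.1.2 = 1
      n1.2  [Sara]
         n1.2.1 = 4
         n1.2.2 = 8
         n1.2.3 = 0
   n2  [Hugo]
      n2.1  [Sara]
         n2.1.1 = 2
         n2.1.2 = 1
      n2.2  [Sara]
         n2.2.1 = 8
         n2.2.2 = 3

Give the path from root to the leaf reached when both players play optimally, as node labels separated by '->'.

root -> n1 -> n1.1 -> n1.1.1

n1.1 (Sara): max(7, 1) = 7
n1.2 (Sara): max(4, 8, 0) = 8
n1 (Hugo): min(7, 8) = 7
n2.1 (Sara): max(2, 1) = 2
n2.2 (Sara): max(8, 3) = 8
n2 (Hugo): min(2, 8) = 2
root (Sara): max(7, 2) = 7
At root, Sara picks n1 (highest: 7).
At n1, Hugo picks n1.1 (lowest: 7).
At n1.1, Sara picks n1.1.1 (highest: 7).
Terminal value 7.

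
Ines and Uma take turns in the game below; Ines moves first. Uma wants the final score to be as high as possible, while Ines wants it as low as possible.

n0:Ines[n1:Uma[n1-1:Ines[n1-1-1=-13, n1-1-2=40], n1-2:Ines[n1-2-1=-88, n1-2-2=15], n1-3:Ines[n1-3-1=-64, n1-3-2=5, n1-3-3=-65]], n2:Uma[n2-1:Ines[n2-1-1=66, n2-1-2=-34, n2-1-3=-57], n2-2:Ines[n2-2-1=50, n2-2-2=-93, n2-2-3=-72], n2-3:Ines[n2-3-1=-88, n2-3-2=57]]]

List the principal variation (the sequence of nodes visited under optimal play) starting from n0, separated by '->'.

n0 -> n2 -> n2-1 -> n2-1-3

n1-1 (Ines): min(-13, 40) = -13
n1-2 (Ines): min(-88, 15) = -88
n1-3 (Ines): min(-64, 5, -65) = -65
n1 (Uma): max(-13, -88, -65) = -13
n2-1 (Ines): min(66, -34, -57) = -57
n2-2 (Ines): min(50, -93, -72) = -93
n2-3 (Ines): min(-88, 57) = -88
n2 (Uma): max(-57, -93, -88) = -57
n0 (Ines): min(-13, -57) = -57
At n0, Ines picks n2 (lowest: -57).
At n2, Uma picks n2-1 (highest: -57).
At n2-1, Ines picks n2-1-3 (lowest: -57).
Terminal value -57.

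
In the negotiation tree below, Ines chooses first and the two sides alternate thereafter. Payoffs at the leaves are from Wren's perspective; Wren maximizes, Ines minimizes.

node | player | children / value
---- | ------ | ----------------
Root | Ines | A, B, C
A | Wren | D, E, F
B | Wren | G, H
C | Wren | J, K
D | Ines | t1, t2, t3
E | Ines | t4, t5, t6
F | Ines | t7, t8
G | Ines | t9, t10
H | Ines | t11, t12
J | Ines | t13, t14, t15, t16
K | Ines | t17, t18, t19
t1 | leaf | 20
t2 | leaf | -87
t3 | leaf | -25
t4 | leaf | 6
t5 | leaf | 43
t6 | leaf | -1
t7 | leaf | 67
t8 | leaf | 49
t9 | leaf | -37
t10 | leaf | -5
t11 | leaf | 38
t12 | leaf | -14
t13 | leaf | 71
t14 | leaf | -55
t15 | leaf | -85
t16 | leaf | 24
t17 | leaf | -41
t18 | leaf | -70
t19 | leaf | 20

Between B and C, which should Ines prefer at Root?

C

G (Ines): min(-37, -5) = -37
H (Ines): min(38, -14) = -14
B (Wren): max(-37, -14) = -14
J (Ines): min(71, -55, -85, 24) = -85
K (Ines): min(-41, -70, 20) = -70
C (Wren): max(-85, -70) = -70
Ines prefers the lower value; B=-14, C=-70. C is better since -70 < -14.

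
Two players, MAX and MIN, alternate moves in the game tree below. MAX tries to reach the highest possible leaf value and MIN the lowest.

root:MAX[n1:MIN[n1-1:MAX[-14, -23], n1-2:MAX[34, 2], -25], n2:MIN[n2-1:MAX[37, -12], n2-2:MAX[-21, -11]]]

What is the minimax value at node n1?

-25

n1-1 (MAX): max(-14, -23) = -14
n1-2 (MAX): max(34, 2) = 34
n1 (MIN): min(-14, 34, -25) = -25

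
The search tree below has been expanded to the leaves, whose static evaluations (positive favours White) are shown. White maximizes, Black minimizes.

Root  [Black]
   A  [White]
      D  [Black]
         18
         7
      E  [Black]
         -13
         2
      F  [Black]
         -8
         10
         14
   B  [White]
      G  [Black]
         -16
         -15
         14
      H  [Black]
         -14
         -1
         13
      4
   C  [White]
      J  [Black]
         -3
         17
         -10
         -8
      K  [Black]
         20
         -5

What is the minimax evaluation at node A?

7

D (Black): min(18, 7) = 7
E (Black): min(-13, 2) = -13
F (Black): min(-8, 10, 14) = -8
A (White): max(7, -13, -8) = 7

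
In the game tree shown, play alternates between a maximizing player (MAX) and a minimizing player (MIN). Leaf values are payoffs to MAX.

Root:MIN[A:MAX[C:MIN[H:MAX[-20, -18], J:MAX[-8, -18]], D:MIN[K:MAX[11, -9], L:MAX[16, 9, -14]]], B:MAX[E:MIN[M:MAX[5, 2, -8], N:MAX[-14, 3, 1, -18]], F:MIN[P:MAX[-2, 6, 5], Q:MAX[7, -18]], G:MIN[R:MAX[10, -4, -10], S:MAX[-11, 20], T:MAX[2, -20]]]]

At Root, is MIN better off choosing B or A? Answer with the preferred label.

B

M (MAX): max(5, 2, -8) = 5
N (MAX): max(-14, 3, 1, -18) = 3
E (MIN): min(5, 3) = 3
P (MAX): max(-2, 6, 5) = 6
Q (MAX): max(7, -18) = 7
F (MIN): min(6, 7) = 6
R (MAX): max(10, -4, -10) = 10
S (MAX): max(-11, 20) = 20
T (MAX): max(2, -20) = 2
G (MIN): min(10, 20, 2) = 2
B (MAX): max(3, 6, 2) = 6
H (MAX): max(-20, -18) = -18
J (MAX): max(-8, -18) = -8
C (MIN): min(-18, -8) = -18
K (MAX): max(11, -9) = 11
L (MAX): max(16, 9, -14) = 16
D (MIN): min(11, 16) = 11
A (MAX): max(-18, 11) = 11
MIN prefers the lower value; B=6, A=11. B is better since 6 < 11.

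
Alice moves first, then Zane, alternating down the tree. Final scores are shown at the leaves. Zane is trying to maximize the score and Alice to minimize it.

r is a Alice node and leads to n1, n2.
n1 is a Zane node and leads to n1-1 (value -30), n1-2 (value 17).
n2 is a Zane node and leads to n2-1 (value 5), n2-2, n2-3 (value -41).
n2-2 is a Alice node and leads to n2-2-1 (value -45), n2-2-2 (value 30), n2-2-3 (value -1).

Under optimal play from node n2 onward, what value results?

5

n2-2 (Alice): min(-45, 30, -1) = -45
n2 (Zane): max(5, -45, -41) = 5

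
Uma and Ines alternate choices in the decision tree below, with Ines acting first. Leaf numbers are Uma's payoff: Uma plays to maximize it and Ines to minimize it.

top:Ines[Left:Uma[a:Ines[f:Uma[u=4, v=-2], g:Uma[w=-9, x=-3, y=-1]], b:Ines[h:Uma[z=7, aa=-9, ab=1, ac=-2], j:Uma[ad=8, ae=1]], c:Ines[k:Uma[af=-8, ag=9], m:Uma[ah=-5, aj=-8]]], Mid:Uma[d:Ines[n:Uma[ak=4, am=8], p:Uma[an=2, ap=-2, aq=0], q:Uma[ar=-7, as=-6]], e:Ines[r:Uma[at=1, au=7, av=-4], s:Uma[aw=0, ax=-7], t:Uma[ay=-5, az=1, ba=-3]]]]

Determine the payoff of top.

f (Uma): max(4, -2) = 4
g (Uma): max(-9, -3, -1) = -1
a (Ines): min(4, -1) = -1
h (Uma): max(7, -9, 1, -2) = 7
j (Uma): max(8, 1) = 8
b (Ines): min(7, 8) = 7
k (Uma): max(-8, 9) = 9
m (Uma): max(-5, -8) = -5
c (Ines): min(9, -5) = -5
Left (Uma): max(-1, 7, -5) = 7
n (Uma): max(4, 8) = 8
p (Uma): max(2, -2, 0) = 2
q (Uma): max(-7, -6) = -6
d (Ines): min(8, 2, -6) = -6
r (Uma): max(1, 7, -4) = 7
s (Uma): max(0, -7) = 0
t (Uma): max(-5, 1, -3) = 1
e (Ines): min(7, 0, 1) = 0
Mid (Uma): max(-6, 0) = 0
top (Ines): min(7, 0) = 0

0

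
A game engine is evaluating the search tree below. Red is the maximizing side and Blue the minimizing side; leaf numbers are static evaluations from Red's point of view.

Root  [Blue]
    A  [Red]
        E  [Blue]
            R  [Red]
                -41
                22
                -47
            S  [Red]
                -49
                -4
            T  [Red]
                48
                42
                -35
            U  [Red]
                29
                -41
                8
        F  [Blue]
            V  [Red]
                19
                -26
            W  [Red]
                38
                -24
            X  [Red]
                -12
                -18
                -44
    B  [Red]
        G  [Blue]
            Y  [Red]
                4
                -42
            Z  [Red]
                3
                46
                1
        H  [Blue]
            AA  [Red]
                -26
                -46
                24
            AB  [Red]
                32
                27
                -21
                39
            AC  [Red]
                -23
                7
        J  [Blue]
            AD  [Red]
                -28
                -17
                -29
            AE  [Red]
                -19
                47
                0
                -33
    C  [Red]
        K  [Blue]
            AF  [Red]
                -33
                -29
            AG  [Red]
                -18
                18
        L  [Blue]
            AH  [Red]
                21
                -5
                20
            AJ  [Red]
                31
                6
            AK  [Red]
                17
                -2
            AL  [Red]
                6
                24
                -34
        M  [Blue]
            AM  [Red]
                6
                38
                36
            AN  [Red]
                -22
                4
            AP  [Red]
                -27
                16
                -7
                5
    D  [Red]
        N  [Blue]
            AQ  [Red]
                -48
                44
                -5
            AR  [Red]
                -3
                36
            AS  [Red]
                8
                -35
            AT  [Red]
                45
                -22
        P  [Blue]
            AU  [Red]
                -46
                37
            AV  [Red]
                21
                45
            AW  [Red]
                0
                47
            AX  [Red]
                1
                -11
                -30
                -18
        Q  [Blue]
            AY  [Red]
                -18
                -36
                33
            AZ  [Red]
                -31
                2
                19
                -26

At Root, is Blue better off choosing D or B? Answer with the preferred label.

B

AQ (Red): max(-48, 44, -5) = 44
AR (Red): max(-3, 36) = 36
AS (Red): max(8, -35) = 8
AT (Red): max(45, -22) = 45
N (Blue): min(44, 36, 8, 45) = 8
AU (Red): max(-46, 37) = 37
AV (Red): max(21, 45) = 45
AW (Red): max(0, 47) = 47
AX (Red): max(1, -11, -30, -18) = 1
P (Blue): min(37, 45, 47, 1) = 1
AY (Red): max(-18, -36, 33) = 33
AZ (Red): max(-31, 2, 19, -26) = 19
Q (Blue): min(33, 19) = 19
D (Red): max(8, 1, 19) = 19
Y (Red): max(4, -42) = 4
Z (Red): max(3, 46, 1) = 46
G (Blue): min(4, 46) = 4
AA (Red): max(-26, -46, 24) = 24
AB (Red): max(32, 27, -21, 39) = 39
AC (Red): max(-23, 7) = 7
H (Blue): min(24, 39, 7) = 7
AD (Red): max(-28, -17, -29) = -17
AE (Red): max(-19, 47, 0, -33) = 47
J (Blue): min(-17, 47) = -17
B (Red): max(4, 7, -17) = 7
Blue prefers the lower value; D=19, B=7. B is better since 7 < 19.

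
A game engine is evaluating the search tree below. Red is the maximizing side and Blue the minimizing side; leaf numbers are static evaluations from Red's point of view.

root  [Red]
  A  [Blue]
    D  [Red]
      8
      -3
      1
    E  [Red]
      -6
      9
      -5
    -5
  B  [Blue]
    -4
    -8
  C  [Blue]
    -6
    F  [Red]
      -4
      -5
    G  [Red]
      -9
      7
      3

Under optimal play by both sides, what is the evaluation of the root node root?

-5

D (Red): max(8, -3, 1) = 8
E (Red): max(-6, 9, -5) = 9
A (Blue): min(8, 9, -5) = -5
B (Blue): min(-4, -8) = -8
F (Red): max(-4, -5) = -4
G (Red): max(-9, 7, 3) = 7
C (Blue): min(-6, -4, 7) = -6
root (Red): max(-5, -8, -6) = -5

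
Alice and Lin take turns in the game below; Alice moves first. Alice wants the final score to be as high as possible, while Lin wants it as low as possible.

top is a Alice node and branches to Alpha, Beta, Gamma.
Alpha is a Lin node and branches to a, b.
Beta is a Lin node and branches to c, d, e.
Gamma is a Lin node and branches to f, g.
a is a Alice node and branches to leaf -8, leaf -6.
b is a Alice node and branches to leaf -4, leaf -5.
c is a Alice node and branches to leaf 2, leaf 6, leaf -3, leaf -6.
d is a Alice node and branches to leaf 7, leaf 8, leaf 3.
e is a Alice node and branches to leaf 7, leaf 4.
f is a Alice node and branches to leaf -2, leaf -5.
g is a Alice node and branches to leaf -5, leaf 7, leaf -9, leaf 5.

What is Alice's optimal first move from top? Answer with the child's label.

Beta

a (Alice): max(-8, -6) = -6
b (Alice): max(-4, -5) = -4
Alpha (Lin): min(-6, -4) = -6
c (Alice): max(2, 6, -3, -6) = 6
d (Alice): max(7, 8, 3) = 8
e (Alice): max(7, 4) = 7
Beta (Lin): min(6, 8, 7) = 6
f (Alice): max(-2, -5) = -2
g (Alice): max(-5, 7, -9, 5) = 7
Gamma (Lin): min(-2, 7) = -2
top (Alice): max(-6, 6, -2) = 6
Alice at top wants the highest of {Alpha=-6, Beta=6, Gamma=-2}, so chooses Beta.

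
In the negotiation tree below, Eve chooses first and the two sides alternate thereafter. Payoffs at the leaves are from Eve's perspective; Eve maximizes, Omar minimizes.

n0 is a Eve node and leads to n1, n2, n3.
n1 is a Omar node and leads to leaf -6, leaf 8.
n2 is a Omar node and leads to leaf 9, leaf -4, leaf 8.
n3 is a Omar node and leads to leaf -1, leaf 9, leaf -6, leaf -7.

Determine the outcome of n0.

-4

n1 (Omar): min(-6, 8) = -6
n2 (Omar): min(9, -4, 8) = -4
n3 (Omar): min(-1, 9, -6, -7) = -7
n0 (Eve): max(-6, -4, -7) = -4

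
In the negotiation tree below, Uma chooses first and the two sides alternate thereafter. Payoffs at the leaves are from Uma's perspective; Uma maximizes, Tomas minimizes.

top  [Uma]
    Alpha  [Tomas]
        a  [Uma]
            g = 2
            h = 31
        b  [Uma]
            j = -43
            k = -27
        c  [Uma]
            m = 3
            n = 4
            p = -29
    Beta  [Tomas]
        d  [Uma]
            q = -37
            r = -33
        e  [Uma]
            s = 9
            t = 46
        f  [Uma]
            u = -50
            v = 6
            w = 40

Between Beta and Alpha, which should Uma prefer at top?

d (Uma): max(-37, -33) = -33
e (Uma): max(9, 46) = 46
f (Uma): max(-50, 6, 40) = 40
Beta (Tomas): min(-33, 46, 40) = -33
a (Uma): max(2, 31) = 31
b (Uma): max(-43, -27) = -27
c (Uma): max(3, 4, -29) = 4
Alpha (Tomas): min(31, -27, 4) = -27
Uma prefers the higher value; Beta=-33, Alpha=-27. Alpha is better since -27 > -33.

Alpha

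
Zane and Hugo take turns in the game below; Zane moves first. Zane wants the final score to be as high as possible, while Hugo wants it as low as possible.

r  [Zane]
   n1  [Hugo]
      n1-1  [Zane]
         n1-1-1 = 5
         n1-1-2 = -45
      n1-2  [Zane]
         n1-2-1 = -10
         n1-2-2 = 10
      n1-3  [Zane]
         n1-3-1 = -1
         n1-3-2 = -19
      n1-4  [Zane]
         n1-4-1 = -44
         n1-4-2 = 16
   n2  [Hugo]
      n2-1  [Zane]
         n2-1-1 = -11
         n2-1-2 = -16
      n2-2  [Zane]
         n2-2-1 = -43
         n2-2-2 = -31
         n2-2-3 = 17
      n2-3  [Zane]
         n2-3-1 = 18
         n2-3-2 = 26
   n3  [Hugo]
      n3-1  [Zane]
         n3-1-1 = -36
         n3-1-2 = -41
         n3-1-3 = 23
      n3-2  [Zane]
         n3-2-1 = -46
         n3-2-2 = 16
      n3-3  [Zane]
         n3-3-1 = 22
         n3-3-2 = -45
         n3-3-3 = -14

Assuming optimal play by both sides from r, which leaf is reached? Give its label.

n1-1 (Zane): max(5, -45) = 5
n1-2 (Zane): max(-10, 10) = 10
n1-3 (Zane): max(-1, -19) = -1
n1-4 (Zane): max(-44, 16) = 16
n1 (Hugo): min(5, 10, -1, 16) = -1
n2-1 (Zane): max(-11, -16) = -11
n2-2 (Zane): max(-43, -31, 17) = 17
n2-3 (Zane): max(18, 26) = 26
n2 (Hugo): min(-11, 17, 26) = -11
n3-1 (Zane): max(-36, -41, 23) = 23
n3-2 (Zane): max(-46, 16) = 16
n3-3 (Zane): max(22, -45, -14) = 22
n3 (Hugo): min(23, 16, 22) = 16
r (Zane): max(-1, -11, 16) = 16
At r, Zane picks n3 (highest: 16).
At n3, Hugo picks n3-2 (lowest: 16).
At n3-2, Zane picks n3-2-2 (highest: 16).
Terminal value 16.

n3-2-2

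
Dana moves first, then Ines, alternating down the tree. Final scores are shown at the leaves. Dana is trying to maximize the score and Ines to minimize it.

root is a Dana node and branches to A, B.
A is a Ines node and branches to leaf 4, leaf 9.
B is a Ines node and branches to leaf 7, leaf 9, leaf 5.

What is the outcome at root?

5

A (Ines): min(4, 9) = 4
B (Ines): min(7, 9, 5) = 5
root (Dana): max(4, 5) = 5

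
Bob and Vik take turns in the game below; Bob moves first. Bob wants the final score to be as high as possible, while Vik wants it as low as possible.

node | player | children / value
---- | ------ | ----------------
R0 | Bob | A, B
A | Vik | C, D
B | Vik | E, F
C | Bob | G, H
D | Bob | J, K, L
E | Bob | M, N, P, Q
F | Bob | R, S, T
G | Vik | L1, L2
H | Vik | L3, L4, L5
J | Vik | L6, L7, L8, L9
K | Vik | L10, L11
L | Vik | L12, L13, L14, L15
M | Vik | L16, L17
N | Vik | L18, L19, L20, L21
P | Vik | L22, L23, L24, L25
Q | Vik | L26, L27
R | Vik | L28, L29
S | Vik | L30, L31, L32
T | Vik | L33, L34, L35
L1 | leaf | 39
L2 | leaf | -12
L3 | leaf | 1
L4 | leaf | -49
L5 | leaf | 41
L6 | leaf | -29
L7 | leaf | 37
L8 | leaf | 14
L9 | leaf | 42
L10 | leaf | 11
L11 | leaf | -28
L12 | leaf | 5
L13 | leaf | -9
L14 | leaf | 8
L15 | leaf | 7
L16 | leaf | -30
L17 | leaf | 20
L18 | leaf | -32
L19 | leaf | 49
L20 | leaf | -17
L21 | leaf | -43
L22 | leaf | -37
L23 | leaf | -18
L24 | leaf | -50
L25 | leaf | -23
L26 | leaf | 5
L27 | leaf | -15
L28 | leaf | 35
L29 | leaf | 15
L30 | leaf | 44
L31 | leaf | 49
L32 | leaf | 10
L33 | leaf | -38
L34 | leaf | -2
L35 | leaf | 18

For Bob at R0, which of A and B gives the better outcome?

A

G (Vik): min(39, -12) = -12
H (Vik): min(1, -49, 41) = -49
C (Bob): max(-12, -49) = -12
J (Vik): min(-29, 37, 14, 42) = -29
K (Vik): min(11, -28) = -28
L (Vik): min(5, -9, 8, 7) = -9
D (Bob): max(-29, -28, -9) = -9
A (Vik): min(-12, -9) = -12
M (Vik): min(-30, 20) = -30
N (Vik): min(-32, 49, -17, -43) = -43
P (Vik): min(-37, -18, -50, -23) = -50
Q (Vik): min(5, -15) = -15
E (Bob): max(-30, -43, -50, -15) = -15
R (Vik): min(35, 15) = 15
S (Vik): min(44, 49, 10) = 10
T (Vik): min(-38, -2, 18) = -38
F (Bob): max(15, 10, -38) = 15
B (Vik): min(-15, 15) = -15
Bob prefers the higher value; A=-12, B=-15. A is better since -12 > -15.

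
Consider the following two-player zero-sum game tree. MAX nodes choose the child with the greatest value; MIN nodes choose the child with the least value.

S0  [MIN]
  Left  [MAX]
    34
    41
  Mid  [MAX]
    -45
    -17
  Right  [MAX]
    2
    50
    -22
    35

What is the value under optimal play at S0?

Left (MAX): max(34, 41) = 41
Mid (MAX): max(-45, -17) = -17
Right (MAX): max(2, 50, -22, 35) = 50
S0 (MIN): min(41, -17, 50) = -17

-17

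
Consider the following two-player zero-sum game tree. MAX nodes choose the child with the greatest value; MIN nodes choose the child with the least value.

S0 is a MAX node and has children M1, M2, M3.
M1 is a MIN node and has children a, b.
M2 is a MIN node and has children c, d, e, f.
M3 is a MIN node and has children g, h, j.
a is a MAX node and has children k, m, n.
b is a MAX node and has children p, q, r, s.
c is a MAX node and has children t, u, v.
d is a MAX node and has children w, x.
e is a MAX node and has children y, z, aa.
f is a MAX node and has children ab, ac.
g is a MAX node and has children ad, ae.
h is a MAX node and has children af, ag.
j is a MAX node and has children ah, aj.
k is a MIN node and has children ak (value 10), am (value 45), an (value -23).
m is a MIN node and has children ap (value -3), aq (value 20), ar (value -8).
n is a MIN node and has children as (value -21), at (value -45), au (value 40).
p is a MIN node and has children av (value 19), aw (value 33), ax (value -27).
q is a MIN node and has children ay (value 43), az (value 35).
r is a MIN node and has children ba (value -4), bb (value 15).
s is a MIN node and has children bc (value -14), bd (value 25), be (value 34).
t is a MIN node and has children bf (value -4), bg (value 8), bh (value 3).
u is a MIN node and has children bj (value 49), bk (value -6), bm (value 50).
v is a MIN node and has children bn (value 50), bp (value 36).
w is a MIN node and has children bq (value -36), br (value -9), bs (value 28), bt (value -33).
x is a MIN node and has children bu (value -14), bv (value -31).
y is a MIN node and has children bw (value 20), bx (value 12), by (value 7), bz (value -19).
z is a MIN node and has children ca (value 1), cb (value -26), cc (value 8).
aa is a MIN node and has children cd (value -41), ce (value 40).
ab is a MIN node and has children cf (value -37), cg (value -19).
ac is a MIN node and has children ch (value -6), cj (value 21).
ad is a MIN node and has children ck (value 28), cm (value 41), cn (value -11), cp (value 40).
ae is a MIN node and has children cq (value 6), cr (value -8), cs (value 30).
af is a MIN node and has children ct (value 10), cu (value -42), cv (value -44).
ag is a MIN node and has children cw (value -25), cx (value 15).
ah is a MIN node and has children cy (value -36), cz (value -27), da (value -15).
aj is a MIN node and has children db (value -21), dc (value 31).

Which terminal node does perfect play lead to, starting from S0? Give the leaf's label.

k (MIN): min(10, 45, -23) = -23
m (MIN): min(-3, 20, -8) = -8
n (MIN): min(-21, -45, 40) = -45
a (MAX): max(-23, -8, -45) = -8
p (MIN): min(19, 33, -27) = -27
q (MIN): min(43, 35) = 35
r (MIN): min(-4, 15) = -4
s (MIN): min(-14, 25, 34) = -14
b (MAX): max(-27, 35, -4, -14) = 35
M1 (MIN): min(-8, 35) = -8
t (MIN): min(-4, 8, 3) = -4
u (MIN): min(49, -6, 50) = -6
v (MIN): min(50, 36) = 36
c (MAX): max(-4, -6, 36) = 36
w (MIN): min(-36, -9, 28, -33) = -36
x (MIN): min(-14, -31) = -31
d (MAX): max(-36, -31) = -31
y (MIN): min(20, 12, 7, -19) = -19
z (MIN): min(1, -26, 8) = -26
aa (MIN): min(-41, 40) = -41
e (MAX): max(-19, -26, -41) = -19
ab (MIN): min(-37, -19) = -37
ac (MIN): min(-6, 21) = -6
f (MAX): max(-37, -6) = -6
M2 (MIN): min(36, -31, -19, -6) = -31
ad (MIN): min(28, 41, -11, 40) = -11
ae (MIN): min(6, -8, 30) = -8
g (MAX): max(-11, -8) = -8
af (MIN): min(10, -42, -44) = -44
ag (MIN): min(-25, 15) = -25
h (MAX): max(-44, -25) = -25
ah (MIN): min(-36, -27, -15) = -36
aj (MIN): min(-21, 31) = -21
j (MAX): max(-36, -21) = -21
M3 (MIN): min(-8, -25, -21) = -25
S0 (MAX): max(-8, -31, -25) = -8
At S0, MAX picks M1 (highest: -8).
At M1, MIN picks a (lowest: -8).
At a, MAX picks m (highest: -8).
At m, MIN picks ar (lowest: -8).
Terminal value -8.

ar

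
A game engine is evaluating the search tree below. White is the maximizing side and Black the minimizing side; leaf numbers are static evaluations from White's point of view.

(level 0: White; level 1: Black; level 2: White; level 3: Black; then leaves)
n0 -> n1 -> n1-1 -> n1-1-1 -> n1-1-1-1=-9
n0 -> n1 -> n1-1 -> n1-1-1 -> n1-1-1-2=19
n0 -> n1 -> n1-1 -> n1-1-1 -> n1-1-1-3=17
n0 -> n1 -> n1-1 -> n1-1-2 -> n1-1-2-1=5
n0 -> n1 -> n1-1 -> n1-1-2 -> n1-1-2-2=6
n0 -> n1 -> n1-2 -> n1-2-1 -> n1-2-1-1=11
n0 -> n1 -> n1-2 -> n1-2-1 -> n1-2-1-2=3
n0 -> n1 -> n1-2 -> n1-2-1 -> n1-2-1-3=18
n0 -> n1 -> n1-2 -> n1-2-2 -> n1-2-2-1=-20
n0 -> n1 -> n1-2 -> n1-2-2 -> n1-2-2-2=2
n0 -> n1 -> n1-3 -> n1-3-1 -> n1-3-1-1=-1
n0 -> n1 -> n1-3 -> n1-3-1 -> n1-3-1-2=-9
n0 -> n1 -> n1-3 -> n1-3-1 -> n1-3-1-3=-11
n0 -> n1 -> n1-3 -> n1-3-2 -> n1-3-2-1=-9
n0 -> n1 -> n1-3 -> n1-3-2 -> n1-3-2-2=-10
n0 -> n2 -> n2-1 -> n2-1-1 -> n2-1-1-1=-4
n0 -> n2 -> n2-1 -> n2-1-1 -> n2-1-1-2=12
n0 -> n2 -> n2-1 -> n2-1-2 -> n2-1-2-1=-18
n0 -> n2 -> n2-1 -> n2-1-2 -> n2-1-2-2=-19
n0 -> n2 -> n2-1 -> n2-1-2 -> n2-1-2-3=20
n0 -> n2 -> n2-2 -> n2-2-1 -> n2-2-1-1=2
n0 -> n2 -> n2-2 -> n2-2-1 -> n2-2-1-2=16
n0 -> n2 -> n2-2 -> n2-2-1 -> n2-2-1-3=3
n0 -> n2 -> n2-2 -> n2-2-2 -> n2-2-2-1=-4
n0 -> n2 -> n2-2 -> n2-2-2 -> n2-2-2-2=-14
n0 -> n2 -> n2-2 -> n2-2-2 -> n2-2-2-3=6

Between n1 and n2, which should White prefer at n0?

n1-1-1 (Black): min(-9, 19, 17) = -9
n1-1-2 (Black): min(5, 6) = 5
n1-1 (White): max(-9, 5) = 5
n1-2-1 (Black): min(11, 3, 18) = 3
n1-2-2 (Black): min(-20, 2) = -20
n1-2 (White): max(3, -20) = 3
n1-3-1 (Black): min(-1, -9, -11) = -11
n1-3-2 (Black): min(-9, -10) = -10
n1-3 (White): max(-11, -10) = -10
n1 (Black): min(5, 3, -10) = -10
n2-1-1 (Black): min(-4, 12) = -4
n2-1-2 (Black): min(-18, -19, 20) = -19
n2-1 (White): max(-4, -19) = -4
n2-2-1 (Black): min(2, 16, 3) = 2
n2-2-2 (Black): min(-4, -14, 6) = -14
n2-2 (White): max(2, -14) = 2
n2 (Black): min(-4, 2) = -4
White prefers the higher value; n1=-10, n2=-4. n2 is better since -4 > -10.

n2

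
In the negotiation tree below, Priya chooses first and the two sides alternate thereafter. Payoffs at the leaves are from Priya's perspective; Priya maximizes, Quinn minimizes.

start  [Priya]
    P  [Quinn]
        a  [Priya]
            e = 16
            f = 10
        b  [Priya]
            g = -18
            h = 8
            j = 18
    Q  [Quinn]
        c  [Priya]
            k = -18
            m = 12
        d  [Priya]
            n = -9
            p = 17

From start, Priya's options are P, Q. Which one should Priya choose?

P

a (Priya): max(16, 10) = 16
b (Priya): max(-18, 8, 18) = 18
P (Quinn): min(16, 18) = 16
c (Priya): max(-18, 12) = 12
d (Priya): max(-9, 17) = 17
Q (Quinn): min(12, 17) = 12
start (Priya): max(16, 12) = 16
Priya at start wants the highest of {P=16, Q=12}, so chooses P.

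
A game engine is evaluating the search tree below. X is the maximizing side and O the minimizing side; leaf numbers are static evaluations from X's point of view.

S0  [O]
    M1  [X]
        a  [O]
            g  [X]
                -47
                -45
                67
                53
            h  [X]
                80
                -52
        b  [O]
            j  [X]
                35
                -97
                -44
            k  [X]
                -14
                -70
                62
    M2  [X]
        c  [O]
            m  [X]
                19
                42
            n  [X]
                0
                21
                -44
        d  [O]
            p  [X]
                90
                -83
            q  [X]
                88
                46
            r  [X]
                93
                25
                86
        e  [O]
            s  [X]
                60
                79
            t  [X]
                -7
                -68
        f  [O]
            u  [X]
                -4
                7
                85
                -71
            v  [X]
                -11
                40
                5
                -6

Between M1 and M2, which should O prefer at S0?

M1

g (X): max(-47, -45, 67, 53) = 67
h (X): max(80, -52) = 80
a (O): min(67, 80) = 67
j (X): max(35, -97, -44) = 35
k (X): max(-14, -70, 62) = 62
b (O): min(35, 62) = 35
M1 (X): max(67, 35) = 67
m (X): max(19, 42) = 42
n (X): max(0, 21, -44) = 21
c (O): min(42, 21) = 21
p (X): max(90, -83) = 90
q (X): max(88, 46) = 88
r (X): max(93, 25, 86) = 93
d (O): min(90, 88, 93) = 88
s (X): max(60, 79) = 79
t (X): max(-7, -68) = -7
e (O): min(79, -7) = -7
u (X): max(-4, 7, 85, -71) = 85
v (X): max(-11, 40, 5, -6) = 40
f (O): min(85, 40) = 40
M2 (X): max(21, 88, -7, 40) = 88
O prefers the lower value; M1=67, M2=88. M1 is better since 67 < 88.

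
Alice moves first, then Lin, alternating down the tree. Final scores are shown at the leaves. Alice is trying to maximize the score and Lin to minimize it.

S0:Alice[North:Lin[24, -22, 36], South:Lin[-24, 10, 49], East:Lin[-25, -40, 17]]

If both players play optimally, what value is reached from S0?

North (Lin): min(24, -22, 36) = -22
South (Lin): min(-24, 10, 49) = -24
East (Lin): min(-25, -40, 17) = -40
S0 (Alice): max(-22, -24, -40) = -22

-22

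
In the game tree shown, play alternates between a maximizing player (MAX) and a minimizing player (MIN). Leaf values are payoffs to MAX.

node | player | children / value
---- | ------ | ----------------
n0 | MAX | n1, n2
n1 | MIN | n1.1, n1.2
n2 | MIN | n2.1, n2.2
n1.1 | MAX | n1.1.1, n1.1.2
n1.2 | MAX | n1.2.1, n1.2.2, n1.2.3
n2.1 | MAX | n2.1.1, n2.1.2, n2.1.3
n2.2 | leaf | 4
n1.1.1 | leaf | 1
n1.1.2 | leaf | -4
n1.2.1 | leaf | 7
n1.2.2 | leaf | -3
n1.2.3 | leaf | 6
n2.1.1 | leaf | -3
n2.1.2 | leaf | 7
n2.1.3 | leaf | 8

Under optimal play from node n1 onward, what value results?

1

n1.1 (MAX): max(1, -4) = 1
n1.2 (MAX): max(7, -3, 6) = 7
n1 (MIN): min(1, 7) = 1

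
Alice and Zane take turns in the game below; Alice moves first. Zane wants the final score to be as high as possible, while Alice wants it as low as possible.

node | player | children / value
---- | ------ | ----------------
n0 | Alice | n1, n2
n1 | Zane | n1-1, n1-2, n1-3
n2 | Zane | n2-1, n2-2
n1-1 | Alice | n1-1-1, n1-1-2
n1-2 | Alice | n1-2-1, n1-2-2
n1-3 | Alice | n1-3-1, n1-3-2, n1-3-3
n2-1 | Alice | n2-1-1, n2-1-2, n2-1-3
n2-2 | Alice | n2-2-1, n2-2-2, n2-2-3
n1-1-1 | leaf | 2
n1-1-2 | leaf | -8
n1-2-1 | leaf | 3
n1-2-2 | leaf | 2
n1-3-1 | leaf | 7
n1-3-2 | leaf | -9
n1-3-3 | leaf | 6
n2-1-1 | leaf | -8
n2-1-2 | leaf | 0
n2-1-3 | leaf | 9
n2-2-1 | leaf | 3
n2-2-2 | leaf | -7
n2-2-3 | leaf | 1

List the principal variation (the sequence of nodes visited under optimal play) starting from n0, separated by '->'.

n1-1 (Alice): min(2, -8) = -8
n1-2 (Alice): min(3, 2) = 2
n1-3 (Alice): min(7, -9, 6) = -9
n1 (Zane): max(-8, 2, -9) = 2
n2-1 (Alice): min(-8, 0, 9) = -8
n2-2 (Alice): min(3, -7, 1) = -7
n2 (Zane): max(-8, -7) = -7
n0 (Alice): min(2, -7) = -7
At n0, Alice picks n2 (lowest: -7).
At n2, Zane picks n2-2 (highest: -7).
At n2-2, Alice picks n2-2-2 (lowest: -7).
Terminal value -7.

n0 -> n2 -> n2-2 -> n2-2-2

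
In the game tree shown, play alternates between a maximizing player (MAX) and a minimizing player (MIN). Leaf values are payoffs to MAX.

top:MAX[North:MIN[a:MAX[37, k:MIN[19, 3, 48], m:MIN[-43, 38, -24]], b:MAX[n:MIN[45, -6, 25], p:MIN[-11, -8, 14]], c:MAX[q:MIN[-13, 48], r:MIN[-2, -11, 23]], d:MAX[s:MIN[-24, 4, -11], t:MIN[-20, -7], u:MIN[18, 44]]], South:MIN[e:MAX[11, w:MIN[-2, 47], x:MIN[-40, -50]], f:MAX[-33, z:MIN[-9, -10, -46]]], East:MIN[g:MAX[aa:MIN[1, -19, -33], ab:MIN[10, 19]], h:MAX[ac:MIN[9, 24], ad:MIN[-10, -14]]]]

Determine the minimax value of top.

k (MIN): min(19, 3, 48) = 3
m (MIN): min(-43, 38, -24) = -43
a (MAX): max(37, 3, -43) = 37
n (MIN): min(45, -6, 25) = -6
p (MIN): min(-11, -8, 14) = -11
b (MAX): max(-6, -11) = -6
q (MIN): min(-13, 48) = -13
r (MIN): min(-2, -11, 23) = -11
c (MAX): max(-13, -11) = -11
s (MIN): min(-24, 4, -11) = -24
t (MIN): min(-20, -7) = -20
u (MIN): min(18, 44) = 18
d (MAX): max(-24, -20, 18) = 18
North (MIN): min(37, -6, -11, 18) = -11
w (MIN): min(-2, 47) = -2
x (MIN): min(-40, -50) = -50
e (MAX): max(11, -2, -50) = 11
z (MIN): min(-9, -10, -46) = -46
f (MAX): max(-33, -46) = -33
South (MIN): min(11, -33) = -33
aa (MIN): min(1, -19, -33) = -33
ab (MIN): min(10, 19) = 10
g (MAX): max(-33, 10) = 10
ac (MIN): min(9, 24) = 9
ad (MIN): min(-10, -14) = -14
h (MAX): max(9, -14) = 9
East (MIN): min(10, 9) = 9
top (MAX): max(-11, -33, 9) = 9

9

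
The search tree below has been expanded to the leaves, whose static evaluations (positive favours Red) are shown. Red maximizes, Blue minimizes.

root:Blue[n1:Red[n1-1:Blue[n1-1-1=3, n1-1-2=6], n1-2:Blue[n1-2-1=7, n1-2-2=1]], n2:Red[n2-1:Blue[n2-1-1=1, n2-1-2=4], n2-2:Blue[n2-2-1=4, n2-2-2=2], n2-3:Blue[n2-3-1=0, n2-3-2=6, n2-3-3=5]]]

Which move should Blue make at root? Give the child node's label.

n2

n1-1 (Blue): min(3, 6) = 3
n1-2 (Blue): min(7, 1) = 1
n1 (Red): max(3, 1) = 3
n2-1 (Blue): min(1, 4) = 1
n2-2 (Blue): min(4, 2) = 2
n2-3 (Blue): min(0, 6, 5) = 0
n2 (Red): max(1, 2, 0) = 2
root (Blue): min(3, 2) = 2
Blue at root wants the lowest of {n1=3, n2=2}, so chooses n2.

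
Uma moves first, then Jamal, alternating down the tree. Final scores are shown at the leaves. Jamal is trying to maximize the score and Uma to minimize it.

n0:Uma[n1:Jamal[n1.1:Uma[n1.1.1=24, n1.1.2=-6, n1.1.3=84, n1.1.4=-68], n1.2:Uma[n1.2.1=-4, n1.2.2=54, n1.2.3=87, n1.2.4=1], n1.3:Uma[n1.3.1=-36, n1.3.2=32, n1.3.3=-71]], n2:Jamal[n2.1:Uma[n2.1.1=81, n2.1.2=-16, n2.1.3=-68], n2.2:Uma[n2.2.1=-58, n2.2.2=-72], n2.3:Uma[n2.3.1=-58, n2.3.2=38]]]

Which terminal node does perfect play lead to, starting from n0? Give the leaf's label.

n2.3.1

n1.1 (Uma): min(24, -6, 84, -68) = -68
n1.2 (Uma): min(-4, 54, 87, 1) = -4
n1.3 (Uma): min(-36, 32, -71) = -71
n1 (Jamal): max(-68, -4, -71) = -4
n2.1 (Uma): min(81, -16, -68) = -68
n2.2 (Uma): min(-58, -72) = -72
n2.3 (Uma): min(-58, 38) = -58
n2 (Jamal): max(-68, -72, -58) = -58
n0 (Uma): min(-4, -58) = -58
At n0, Uma picks n2 (lowest: -58).
At n2, Jamal picks n2.3 (highest: -58).
At n2.3, Uma picks n2.3.1 (lowest: -58).
Terminal value -58.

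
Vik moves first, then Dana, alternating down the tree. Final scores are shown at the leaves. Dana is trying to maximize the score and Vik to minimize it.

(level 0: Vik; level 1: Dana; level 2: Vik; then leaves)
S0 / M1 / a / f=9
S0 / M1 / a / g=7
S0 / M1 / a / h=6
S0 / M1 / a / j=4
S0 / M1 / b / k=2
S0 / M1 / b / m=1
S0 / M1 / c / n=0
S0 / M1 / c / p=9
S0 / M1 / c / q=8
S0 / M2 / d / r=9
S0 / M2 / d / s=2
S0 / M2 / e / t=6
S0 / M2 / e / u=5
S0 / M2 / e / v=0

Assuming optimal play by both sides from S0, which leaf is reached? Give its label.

a (Vik): min(9, 7, 6, 4) = 4
b (Vik): min(2, 1) = 1
c (Vik): min(0, 9, 8) = 0
M1 (Dana): max(4, 1, 0) = 4
d (Vik): min(9, 2) = 2
e (Vik): min(6, 5, 0) = 0
M2 (Dana): max(2, 0) = 2
S0 (Vik): min(4, 2) = 2
At S0, Vik picks M2 (lowest: 2).
At M2, Dana picks d (highest: 2).
At d, Vik picks s (lowest: 2).
Terminal value 2.

s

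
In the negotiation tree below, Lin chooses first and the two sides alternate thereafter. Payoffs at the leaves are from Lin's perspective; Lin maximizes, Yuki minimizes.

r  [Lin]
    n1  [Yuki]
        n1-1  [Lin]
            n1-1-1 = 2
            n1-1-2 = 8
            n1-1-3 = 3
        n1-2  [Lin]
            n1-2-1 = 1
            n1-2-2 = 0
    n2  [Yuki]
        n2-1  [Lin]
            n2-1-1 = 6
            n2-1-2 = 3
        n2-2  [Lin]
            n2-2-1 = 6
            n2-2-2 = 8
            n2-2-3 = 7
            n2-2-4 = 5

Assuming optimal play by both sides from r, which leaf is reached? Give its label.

n1-1 (Lin): max(2, 8, 3) = 8
n1-2 (Lin): max(1, 0) = 1
n1 (Yuki): min(8, 1) = 1
n2-1 (Lin): max(6, 3) = 6
n2-2 (Lin): max(6, 8, 7, 5) = 8
n2 (Yuki): min(6, 8) = 6
r (Lin): max(1, 6) = 6
At r, Lin picks n2 (highest: 6).
At n2, Yuki picks n2-1 (lowest: 6).
At n2-1, Lin picks n2-1-1 (highest: 6).
Terminal value 6.

n2-1-1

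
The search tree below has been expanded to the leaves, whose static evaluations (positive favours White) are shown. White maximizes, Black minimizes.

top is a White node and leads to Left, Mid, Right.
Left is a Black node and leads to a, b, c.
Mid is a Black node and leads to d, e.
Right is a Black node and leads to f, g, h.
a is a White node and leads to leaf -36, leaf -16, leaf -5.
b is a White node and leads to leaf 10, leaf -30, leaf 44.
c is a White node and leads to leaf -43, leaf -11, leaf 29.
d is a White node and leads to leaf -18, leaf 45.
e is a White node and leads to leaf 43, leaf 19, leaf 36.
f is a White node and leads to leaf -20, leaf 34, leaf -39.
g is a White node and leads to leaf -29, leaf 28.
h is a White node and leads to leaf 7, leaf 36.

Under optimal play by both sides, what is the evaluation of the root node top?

43

a (White): max(-36, -16, -5) = -5
b (White): max(10, -30, 44) = 44
c (White): max(-43, -11, 29) = 29
Left (Black): min(-5, 44, 29) = -5
d (White): max(-18, 45) = 45
e (White): max(43, 19, 36) = 43
Mid (Black): min(45, 43) = 43
f (White): max(-20, 34, -39) = 34
g (White): max(-29, 28) = 28
h (White): max(7, 36) = 36
Right (Black): min(34, 28, 36) = 28
top (White): max(-5, 43, 28) = 43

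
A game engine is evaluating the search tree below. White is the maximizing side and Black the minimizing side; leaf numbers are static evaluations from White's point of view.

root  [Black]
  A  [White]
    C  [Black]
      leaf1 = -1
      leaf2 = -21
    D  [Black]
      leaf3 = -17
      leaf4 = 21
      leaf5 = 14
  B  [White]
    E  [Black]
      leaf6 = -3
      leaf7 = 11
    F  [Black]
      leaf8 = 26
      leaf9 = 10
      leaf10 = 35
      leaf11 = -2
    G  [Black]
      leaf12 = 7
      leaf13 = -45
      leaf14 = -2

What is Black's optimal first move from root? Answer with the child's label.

A

C (Black): min(-1, -21) = -21
D (Black): min(-17, 21, 14) = -17
A (White): max(-21, -17) = -17
E (Black): min(-3, 11) = -3
F (Black): min(26, 10, 35, -2) = -2
G (Black): min(7, -45, -2) = -45
B (White): max(-3, -2, -45) = -2
root (Black): min(-17, -2) = -17
Black at root wants the lowest of {A=-17, B=-2}, so chooses A.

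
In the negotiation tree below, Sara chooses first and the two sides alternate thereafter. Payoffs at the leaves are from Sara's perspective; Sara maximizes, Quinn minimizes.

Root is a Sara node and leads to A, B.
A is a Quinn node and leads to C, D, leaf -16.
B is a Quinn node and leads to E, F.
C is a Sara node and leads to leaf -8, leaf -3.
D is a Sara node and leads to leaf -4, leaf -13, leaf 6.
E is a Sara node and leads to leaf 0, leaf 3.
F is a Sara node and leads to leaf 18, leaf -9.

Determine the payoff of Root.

C (Sara): max(-8, -3) = -3
D (Sara): max(-4, -13, 6) = 6
A (Quinn): min(-3, 6, -16) = -16
E (Sara): max(0, 3) = 3
F (Sara): max(18, -9) = 18
B (Quinn): min(3, 18) = 3
Root (Sara): max(-16, 3) = 3

3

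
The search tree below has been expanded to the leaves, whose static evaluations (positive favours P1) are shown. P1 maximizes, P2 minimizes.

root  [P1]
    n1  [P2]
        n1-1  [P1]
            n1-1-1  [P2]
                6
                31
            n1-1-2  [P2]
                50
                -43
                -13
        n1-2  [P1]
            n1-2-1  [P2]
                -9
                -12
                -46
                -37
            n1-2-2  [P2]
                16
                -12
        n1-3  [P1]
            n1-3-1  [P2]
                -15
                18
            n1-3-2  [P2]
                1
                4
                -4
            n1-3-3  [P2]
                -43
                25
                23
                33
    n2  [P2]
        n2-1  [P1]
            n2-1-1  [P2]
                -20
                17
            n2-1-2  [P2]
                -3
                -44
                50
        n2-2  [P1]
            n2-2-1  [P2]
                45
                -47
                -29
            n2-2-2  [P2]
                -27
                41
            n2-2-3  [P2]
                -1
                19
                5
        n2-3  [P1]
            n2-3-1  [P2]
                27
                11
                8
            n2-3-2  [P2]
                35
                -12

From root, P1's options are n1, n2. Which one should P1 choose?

n1

n1-1-1 (P2): min(6, 31) = 6
n1-1-2 (P2): min(50, -43, -13) = -43
n1-1 (P1): max(6, -43) = 6
n1-2-1 (P2): min(-9, -12, -46, -37) = -46
n1-2-2 (P2): min(16, -12) = -12
n1-2 (P1): max(-46, -12) = -12
n1-3-1 (P2): min(-15, 18) = -15
n1-3-2 (P2): min(1, 4, -4) = -4
n1-3-3 (P2): min(-43, 25, 23, 33) = -43
n1-3 (P1): max(-15, -4, -43) = -4
n1 (P2): min(6, -12, -4) = -12
n2-1-1 (P2): min(-20, 17) = -20
n2-1-2 (P2): min(-3, -44, 50) = -44
n2-1 (P1): max(-20, -44) = -20
n2-2-1 (P2): min(45, -47, -29) = -47
n2-2-2 (P2): min(-27, 41) = -27
n2-2-3 (P2): min(-1, 19, 5) = -1
n2-2 (P1): max(-47, -27, -1) = -1
n2-3-1 (P2): min(27, 11, 8) = 8
n2-3-2 (P2): min(35, -12) = -12
n2-3 (P1): max(8, -12) = 8
n2 (P2): min(-20, -1, 8) = -20
root (P1): max(-12, -20) = -12
P1 at root wants the highest of {n1=-12, n2=-20}, so chooses n1.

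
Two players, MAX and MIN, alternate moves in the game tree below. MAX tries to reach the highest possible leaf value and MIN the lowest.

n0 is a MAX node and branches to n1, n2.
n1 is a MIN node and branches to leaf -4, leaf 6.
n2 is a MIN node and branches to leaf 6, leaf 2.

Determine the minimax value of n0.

2

n1 (MIN): min(-4, 6) = -4
n2 (MIN): min(6, 2) = 2
n0 (MAX): max(-4, 2) = 2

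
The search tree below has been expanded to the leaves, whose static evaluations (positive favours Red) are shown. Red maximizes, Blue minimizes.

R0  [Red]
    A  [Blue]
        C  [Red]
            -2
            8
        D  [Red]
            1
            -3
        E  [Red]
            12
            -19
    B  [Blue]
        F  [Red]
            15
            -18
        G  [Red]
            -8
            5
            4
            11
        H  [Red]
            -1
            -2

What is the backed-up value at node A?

1

C (Red): max(-2, 8) = 8
D (Red): max(1, -3) = 1
E (Red): max(12, -19) = 12
A (Blue): min(8, 1, 12) = 1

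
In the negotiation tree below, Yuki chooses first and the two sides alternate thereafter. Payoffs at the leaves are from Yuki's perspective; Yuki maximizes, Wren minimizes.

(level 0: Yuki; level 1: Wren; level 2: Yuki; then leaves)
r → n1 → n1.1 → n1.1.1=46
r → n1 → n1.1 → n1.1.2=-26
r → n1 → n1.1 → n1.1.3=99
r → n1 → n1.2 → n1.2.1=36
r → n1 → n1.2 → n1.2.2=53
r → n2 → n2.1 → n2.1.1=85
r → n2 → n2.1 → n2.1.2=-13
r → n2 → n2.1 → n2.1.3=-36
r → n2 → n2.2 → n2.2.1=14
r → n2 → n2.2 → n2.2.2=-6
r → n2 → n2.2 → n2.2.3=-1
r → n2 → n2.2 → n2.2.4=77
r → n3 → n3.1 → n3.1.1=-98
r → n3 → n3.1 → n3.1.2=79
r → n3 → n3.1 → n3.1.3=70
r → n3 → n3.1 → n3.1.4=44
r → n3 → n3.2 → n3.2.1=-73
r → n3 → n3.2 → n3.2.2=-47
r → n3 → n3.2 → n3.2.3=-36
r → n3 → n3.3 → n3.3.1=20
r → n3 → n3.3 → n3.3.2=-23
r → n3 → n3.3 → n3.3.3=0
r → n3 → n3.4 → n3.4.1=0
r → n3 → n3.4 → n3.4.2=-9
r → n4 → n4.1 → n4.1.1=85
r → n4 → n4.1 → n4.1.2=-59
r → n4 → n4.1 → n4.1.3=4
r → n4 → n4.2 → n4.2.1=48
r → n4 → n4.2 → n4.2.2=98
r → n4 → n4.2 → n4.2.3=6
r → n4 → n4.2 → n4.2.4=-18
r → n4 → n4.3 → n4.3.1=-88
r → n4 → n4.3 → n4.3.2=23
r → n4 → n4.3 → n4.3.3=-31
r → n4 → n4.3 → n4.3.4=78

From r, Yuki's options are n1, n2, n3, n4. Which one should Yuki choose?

n1.1 (Yuki): max(46, -26, 99) = 99
n1.2 (Yuki): max(36, 53) = 53
n1 (Wren): min(99, 53) = 53
n2.1 (Yuki): max(85, -13, -36) = 85
n2.2 (Yuki): max(14, -6, -1, 77) = 77
n2 (Wren): min(85, 77) = 77
n3.1 (Yuki): max(-98, 79, 70, 44) = 79
n3.2 (Yuki): max(-73, -47, -36) = -36
n3.3 (Yuki): max(20, -23, 0) = 20
n3.4 (Yuki): max(0, -9) = 0
n3 (Wren): min(79, -36, 20, 0) = -36
n4.1 (Yuki): max(85, -59, 4) = 85
n4.2 (Yuki): max(48, 98, 6, -18) = 98
n4.3 (Yuki): max(-88, 23, -31, 78) = 78
n4 (Wren): min(85, 98, 78) = 78
r (Yuki): max(53, 77, -36, 78) = 78
Yuki at r wants the highest of {n1=53, n2=77, n3=-36, n4=78}, so chooses n4.

n4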